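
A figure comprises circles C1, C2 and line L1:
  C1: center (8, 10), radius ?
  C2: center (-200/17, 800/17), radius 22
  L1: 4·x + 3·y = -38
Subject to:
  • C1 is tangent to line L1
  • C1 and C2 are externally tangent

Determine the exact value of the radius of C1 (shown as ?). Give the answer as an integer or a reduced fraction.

20

1. [C1‖L1]  r_C1² − 400 = 0  ⇒  r_C1 = 20 (r>0 drops 1)
2. [ext C1·C2]  r_C1² + 44r_C1 − 1280 = 0  ⇒  r_C1 = 20 (r>0 drops 1)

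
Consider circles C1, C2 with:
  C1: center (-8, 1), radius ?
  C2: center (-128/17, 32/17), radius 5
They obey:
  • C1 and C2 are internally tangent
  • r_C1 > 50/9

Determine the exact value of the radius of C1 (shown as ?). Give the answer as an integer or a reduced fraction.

6

1. [int C1,C2]  r_C1² − 10r_C1 + 24 = 0  ⇒  r_C1 = 4 or 6
2. given r_C1 > 50/9: keep 6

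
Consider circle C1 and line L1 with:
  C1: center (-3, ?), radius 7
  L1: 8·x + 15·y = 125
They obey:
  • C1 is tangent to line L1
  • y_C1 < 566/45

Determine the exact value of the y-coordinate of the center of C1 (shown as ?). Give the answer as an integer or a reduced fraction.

1. [C1‖L1]  y_C1² − (298/15)y_C1 + 536/15 = 0  ⇒  y_C1 = 2 or 268/15
2. given y_C1 < 566/45: keep 2

2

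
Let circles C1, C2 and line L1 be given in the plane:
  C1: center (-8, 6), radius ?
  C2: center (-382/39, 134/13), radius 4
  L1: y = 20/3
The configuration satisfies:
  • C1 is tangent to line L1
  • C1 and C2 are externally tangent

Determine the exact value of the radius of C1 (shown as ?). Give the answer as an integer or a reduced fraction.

1. [C1‖L1]  r_C1² − 4/9 = 0  ⇒  r_C1 = 2/3 (r>0 drops 1)
2. [ext C1·C2]  r_C1² + 8r_C1 − 52/9 = 0  ⇒  r_C1 = 2/3 (r>0 drops 1)

2/3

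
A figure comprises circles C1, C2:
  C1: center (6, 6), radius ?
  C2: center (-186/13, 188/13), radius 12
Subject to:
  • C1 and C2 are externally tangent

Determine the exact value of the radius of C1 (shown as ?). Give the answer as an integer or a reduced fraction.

10

1. [ext C1·C2]  r_C1² + 24r_C1 − 340 = 0  ⇒  r_C1 = 10 (r>0 drops 1)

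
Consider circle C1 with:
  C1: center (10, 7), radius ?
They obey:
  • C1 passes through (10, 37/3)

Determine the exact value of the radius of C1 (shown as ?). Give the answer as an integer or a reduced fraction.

16/3

1. [C1∋P]  r_C1² − 256/9 = 0  ⇒  r_C1 = 16/3 (r>0 drops 1)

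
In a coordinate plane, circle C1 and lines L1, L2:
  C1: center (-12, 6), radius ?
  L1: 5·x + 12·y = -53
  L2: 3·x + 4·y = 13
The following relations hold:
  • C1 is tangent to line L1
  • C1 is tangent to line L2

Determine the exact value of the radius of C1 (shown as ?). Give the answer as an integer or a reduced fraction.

5

1. [C1‖L1]  r_C1² − 25 = 0  ⇒  r_C1 = 5 (r>0 drops 1)
2. [C1‖L2]  r_C1² − 25 = 0  ⇒  r_C1 = 5 (r>0 drops 1)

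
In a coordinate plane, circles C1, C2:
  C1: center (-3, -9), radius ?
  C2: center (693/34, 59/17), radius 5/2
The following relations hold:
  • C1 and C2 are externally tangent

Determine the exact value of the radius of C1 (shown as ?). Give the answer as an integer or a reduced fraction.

1. [ext C1·C2]  r_C1² + 5r_C1 − 696 = 0  ⇒  r_C1 = 24 (r>0 drops 1)

24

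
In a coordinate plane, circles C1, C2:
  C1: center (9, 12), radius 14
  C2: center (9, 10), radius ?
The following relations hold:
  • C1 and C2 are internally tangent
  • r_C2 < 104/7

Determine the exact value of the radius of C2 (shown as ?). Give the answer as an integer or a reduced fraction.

12

1. [int C1,C2]  r_C2² − 28r_C2 + 192 = 0  ⇒  r_C2 = 12 or 16
2. given r_C2 < 104/7: keep 12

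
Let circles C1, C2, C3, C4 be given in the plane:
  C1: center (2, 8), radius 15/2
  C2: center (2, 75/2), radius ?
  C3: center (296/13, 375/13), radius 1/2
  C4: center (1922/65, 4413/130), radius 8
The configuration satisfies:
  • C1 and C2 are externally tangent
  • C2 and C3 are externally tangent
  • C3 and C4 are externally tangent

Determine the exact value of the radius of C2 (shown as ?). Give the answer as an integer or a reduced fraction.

1. [ext C1·C2]  r_C2² + 15r_C2 − 814 = 0  ⇒  r_C2 = 22 (r>0 drops 1)
2. [ext C2·C3]  r_C2² + 1r_C2 − 506 = 0  ⇒  r_C2 = 22 (r>0 drops 1)

22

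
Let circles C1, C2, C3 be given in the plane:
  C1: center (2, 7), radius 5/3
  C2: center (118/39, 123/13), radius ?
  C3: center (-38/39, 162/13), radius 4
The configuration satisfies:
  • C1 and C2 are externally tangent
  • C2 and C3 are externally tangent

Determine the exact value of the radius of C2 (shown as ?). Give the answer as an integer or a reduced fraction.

1. [ext C1·C2]  r_C2² + (10/3)r_C2 − 13/3 = 0  ⇒  r_C2 = 1 (r>0 drops 1)
2. [ext C2·C3]  r_C2² + 8r_C2 − 9 = 0  ⇒  r_C2 = 1 (r>0 drops 1)

1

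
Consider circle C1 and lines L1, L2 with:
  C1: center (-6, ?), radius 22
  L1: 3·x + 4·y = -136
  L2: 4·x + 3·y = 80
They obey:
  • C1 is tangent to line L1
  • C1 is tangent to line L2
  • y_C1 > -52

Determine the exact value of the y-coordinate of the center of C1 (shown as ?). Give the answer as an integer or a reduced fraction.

-2

1. [C1‖L1]  y_C1² + 59y_C1 + 114 = 0  ⇒  y_C1 = -57 or -2
2. [C1‖L2]  y_C1² − (208/3)y_C1 − 428/3 = 0  ⇒  y_C1 = -2 or 214/3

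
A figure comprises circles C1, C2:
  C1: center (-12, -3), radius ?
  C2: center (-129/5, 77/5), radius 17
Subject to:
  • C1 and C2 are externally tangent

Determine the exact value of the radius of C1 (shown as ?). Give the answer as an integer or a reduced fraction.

6

1. [ext C1·C2]  r_C1² + 34r_C1 − 240 = 0  ⇒  r_C1 = 6 (r>0 drops 1)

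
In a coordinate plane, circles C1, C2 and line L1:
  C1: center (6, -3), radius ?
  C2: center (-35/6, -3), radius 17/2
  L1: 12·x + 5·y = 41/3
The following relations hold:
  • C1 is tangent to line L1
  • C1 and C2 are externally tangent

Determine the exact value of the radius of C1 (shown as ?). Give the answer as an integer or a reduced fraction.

1. [C1‖L1]  r_C1² − 100/9 = 0  ⇒  r_C1 = 10/3 (r>0 drops 1)
2. [ext C1·C2]  r_C1² + 17r_C1 − 610/9 = 0  ⇒  r_C1 = 10/3 (r>0 drops 1)

10/3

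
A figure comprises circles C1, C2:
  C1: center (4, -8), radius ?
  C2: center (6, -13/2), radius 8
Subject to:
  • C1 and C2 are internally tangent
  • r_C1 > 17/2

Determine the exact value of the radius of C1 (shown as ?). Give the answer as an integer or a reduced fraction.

21/2

1. [int C1,C2]  r_C1² − 16r_C1 + 231/4 = 0  ⇒  r_C1 = 11/2 or 21/2
2. given r_C1 > 17/2: keep 21/2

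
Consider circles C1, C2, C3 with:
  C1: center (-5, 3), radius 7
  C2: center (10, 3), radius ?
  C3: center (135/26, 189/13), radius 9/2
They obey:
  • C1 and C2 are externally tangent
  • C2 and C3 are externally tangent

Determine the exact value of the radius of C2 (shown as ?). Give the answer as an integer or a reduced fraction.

1. [ext C1·C2]  r_C2² + 14r_C2 − 176 = 0  ⇒  r_C2 = 8 (r>0 drops 1)
2. [ext C2·C3]  r_C2² + 9r_C2 − 136 = 0  ⇒  r_C2 = 8 (r>0 drops 1)

8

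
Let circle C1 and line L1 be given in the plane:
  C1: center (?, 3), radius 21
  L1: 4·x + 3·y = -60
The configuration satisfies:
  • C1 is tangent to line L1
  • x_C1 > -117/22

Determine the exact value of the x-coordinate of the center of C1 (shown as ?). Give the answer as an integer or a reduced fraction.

9

1. [C1‖L1]  x_C1² + (69/2)x_C1 − 783/2 = 0  ⇒  x_C1 = -87/2 or 9
2. given x_C1 > -117/22: keep 9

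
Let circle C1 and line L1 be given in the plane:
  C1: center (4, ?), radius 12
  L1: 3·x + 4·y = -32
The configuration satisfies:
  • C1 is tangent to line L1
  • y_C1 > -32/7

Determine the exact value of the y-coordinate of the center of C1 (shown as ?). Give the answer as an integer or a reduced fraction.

1. [C1‖L1]  y_C1² + 22y_C1 − 104 = 0  ⇒  y_C1 = -26 or 4
2. given y_C1 > -32/7: keep 4

4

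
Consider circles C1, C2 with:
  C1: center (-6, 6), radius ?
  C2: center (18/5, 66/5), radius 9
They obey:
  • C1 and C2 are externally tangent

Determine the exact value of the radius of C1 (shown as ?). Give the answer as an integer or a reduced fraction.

1. [ext C1·C2]  r_C1² + 18r_C1 − 63 = 0  ⇒  r_C1 = 3 (r>0 drops 1)

3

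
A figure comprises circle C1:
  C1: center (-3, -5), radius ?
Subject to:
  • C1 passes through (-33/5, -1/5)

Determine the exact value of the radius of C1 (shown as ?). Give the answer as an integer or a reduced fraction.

6

1. [C1∋P]  r_C1² − 36 = 0  ⇒  r_C1 = 6 (r>0 drops 1)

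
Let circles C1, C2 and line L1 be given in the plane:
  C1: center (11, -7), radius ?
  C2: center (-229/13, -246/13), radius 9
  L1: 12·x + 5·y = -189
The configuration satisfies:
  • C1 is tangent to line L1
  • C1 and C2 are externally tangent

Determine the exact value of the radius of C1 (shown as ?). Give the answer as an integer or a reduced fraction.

1. [C1‖L1]  r_C1² − 484 = 0  ⇒  r_C1 = 22 (r>0 drops 1)
2. [ext C1·C2]  r_C1² + 18r_C1 − 880 = 0  ⇒  r_C1 = 22 (r>0 drops 1)

22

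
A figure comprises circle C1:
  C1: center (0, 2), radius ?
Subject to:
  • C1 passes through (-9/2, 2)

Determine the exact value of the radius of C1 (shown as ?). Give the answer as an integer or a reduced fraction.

1. [C1∋P]  r_C1² − 81/4 = 0  ⇒  r_C1 = 9/2 (r>0 drops 1)

9/2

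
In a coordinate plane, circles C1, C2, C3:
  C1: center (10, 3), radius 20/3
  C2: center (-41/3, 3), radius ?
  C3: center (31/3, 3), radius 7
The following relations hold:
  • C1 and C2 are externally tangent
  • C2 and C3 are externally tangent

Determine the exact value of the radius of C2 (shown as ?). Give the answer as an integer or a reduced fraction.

17

1. [ext C1·C2]  r_C2² + (40/3)r_C2 − 1547/3 = 0  ⇒  r_C2 = 17 (r>0 drops 1)
2. [ext C2·C3]  r_C2² + 14r_C2 − 527 = 0  ⇒  r_C2 = 17 (r>0 drops 1)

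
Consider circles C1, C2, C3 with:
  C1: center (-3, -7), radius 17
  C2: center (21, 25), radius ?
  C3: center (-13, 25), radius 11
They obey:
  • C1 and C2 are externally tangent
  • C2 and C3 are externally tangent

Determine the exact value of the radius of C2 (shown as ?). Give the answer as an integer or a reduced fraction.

1. [ext C1·C2]  r_C2² + 34r_C2 − 1311 = 0  ⇒  r_C2 = 23 (r>0 drops 1)
2. [ext C2·C3]  r_C2² + 22r_C2 − 1035 = 0  ⇒  r_C2 = 23 (r>0 drops 1)

23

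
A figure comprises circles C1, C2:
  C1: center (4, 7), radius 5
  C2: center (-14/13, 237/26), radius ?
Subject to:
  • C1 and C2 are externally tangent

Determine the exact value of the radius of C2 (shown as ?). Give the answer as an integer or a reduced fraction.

1. [ext C1·C2]  r_C2² + 10r_C2 − 21/4 = 0  ⇒  r_C2 = 1/2 (r>0 drops 1)

1/2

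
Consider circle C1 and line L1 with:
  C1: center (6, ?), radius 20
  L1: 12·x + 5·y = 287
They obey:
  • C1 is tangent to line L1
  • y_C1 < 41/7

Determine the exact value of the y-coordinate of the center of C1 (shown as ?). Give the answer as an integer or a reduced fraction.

-9

1. [C1‖L1]  y_C1² − 86y_C1 − 855 = 0  ⇒  y_C1 = -9 or 95
2. given y_C1 < 41/7: keep -9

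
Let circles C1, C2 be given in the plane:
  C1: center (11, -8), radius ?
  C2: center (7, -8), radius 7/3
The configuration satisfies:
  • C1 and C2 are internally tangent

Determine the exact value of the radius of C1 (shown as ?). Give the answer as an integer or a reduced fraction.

1. [int C1,C2]  r_C1² − (14/3)r_C1 − 95/9 = 0  ⇒  r_C1 = 19/3 (r>0 drops 1)

19/3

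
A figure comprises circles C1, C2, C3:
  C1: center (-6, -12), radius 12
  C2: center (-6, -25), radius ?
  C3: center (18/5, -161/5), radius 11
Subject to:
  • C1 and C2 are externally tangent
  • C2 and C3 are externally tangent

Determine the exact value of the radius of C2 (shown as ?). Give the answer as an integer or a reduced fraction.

1. [ext C1·C2]  r_C2² + 24r_C2 − 25 = 0  ⇒  r_C2 = 1 (r>0 drops 1)
2. [ext C2·C3]  r_C2² + 22r_C2 − 23 = 0  ⇒  r_C2 = 1 (r>0 drops 1)

1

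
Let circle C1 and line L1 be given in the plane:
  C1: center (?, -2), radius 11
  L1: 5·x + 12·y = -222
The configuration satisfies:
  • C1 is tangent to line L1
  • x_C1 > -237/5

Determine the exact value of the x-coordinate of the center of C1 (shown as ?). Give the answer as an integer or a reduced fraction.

1. [C1‖L1]  x_C1² + (396/5)x_C1 + 3751/5 = 0  ⇒  x_C1 = -341/5 or -11
2. given x_C1 > -237/5: keep -11

-11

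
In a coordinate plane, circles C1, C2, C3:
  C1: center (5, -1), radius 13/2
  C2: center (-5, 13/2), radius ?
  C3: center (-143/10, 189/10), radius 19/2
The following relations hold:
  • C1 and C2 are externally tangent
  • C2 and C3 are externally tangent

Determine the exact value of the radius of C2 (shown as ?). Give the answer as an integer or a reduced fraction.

1. [ext C1·C2]  r_C2² + 13r_C2 − 114 = 0  ⇒  r_C2 = 6 (r>0 drops 1)
2. [ext C2·C3]  r_C2² + 19r_C2 − 150 = 0  ⇒  r_C2 = 6 (r>0 drops 1)

6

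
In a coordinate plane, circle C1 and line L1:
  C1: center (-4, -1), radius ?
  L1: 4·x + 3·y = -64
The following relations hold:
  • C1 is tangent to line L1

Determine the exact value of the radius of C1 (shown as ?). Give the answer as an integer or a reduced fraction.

1. [C1‖L1]  r_C1² − 81 = 0  ⇒  r_C1 = 9 (r>0 drops 1)

9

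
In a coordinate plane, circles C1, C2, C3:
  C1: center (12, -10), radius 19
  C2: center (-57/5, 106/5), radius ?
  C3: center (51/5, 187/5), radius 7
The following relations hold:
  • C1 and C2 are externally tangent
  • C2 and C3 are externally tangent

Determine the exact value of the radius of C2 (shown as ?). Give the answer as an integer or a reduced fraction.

1. [ext C1·C2]  r_C2² + 38r_C2 − 1160 = 0  ⇒  r_C2 = 20 (r>0 drops 1)
2. [ext C2·C3]  r_C2² + 14r_C2 − 680 = 0  ⇒  r_C2 = 20 (r>0 drops 1)

20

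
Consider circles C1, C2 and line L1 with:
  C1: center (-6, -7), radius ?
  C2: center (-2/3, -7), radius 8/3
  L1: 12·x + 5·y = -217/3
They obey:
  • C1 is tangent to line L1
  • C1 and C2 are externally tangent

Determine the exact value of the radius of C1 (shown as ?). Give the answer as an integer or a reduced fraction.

8/3

1. [C1‖L1]  r_C1² − 64/9 = 0  ⇒  r_C1 = 8/3 (r>0 drops 1)
2. [ext C1·C2]  r_C1² + (16/3)r_C1 − 64/3 = 0  ⇒  r_C1 = 8/3 (r>0 drops 1)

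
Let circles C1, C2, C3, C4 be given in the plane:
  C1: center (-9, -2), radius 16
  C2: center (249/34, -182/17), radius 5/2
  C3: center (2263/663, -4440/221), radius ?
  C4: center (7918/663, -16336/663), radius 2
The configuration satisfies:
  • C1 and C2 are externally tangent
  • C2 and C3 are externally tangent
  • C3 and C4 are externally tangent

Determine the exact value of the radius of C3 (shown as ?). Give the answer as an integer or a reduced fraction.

1. [ext C2·C3]  r_C3² + 5r_C3 − 874/9 = 0  ⇒  r_C3 = 23/3 (r>0 drops 1)
2. [ext C3·C4]  r_C3² + 4r_C3 − 805/9 = 0  ⇒  r_C3 = 23/3 (r>0 drops 1)

23/3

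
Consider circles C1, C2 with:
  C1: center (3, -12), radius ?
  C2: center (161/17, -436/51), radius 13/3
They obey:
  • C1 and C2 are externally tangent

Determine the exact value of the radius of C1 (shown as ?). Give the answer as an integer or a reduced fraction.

3

1. [ext C1·C2]  r_C1² + (26/3)r_C1 − 35 = 0  ⇒  r_C1 = 3 (r>0 drops 1)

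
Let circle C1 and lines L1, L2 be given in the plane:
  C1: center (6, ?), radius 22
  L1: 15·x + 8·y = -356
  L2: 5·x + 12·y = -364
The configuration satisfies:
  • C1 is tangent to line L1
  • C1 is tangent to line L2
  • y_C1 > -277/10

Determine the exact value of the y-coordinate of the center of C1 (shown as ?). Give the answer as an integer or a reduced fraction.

-9

1. [C1‖L1]  y_C1² + (223/2)y_C1 + 1845/2 = 0  ⇒  y_C1 = -205/2 or -9
2. [C1‖L2]  y_C1² + (197/3)y_C1 + 510 = 0  ⇒  y_C1 = -170/3 or -9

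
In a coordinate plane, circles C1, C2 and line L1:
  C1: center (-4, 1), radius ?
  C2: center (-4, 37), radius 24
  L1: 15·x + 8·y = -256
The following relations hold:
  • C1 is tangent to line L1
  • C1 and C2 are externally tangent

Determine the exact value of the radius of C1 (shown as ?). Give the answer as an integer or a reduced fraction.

1. [C1‖L1]  r_C1² − 144 = 0  ⇒  r_C1 = 12 (r>0 drops 1)
2. [ext C1·C2]  r_C1² + 48r_C1 − 720 = 0  ⇒  r_C1 = 12 (r>0 drops 1)

12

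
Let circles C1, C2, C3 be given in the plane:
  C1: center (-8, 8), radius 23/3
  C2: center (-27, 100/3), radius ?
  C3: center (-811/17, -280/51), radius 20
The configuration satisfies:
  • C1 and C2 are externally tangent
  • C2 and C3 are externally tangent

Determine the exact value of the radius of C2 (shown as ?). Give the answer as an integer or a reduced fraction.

24

1. [ext C1·C2]  r_C2² + (46/3)r_C2 − 944 = 0  ⇒  r_C2 = 24 (r>0 drops 1)
2. [ext C2·C3]  r_C2² + 40r_C2 − 1536 = 0  ⇒  r_C2 = 24 (r>0 drops 1)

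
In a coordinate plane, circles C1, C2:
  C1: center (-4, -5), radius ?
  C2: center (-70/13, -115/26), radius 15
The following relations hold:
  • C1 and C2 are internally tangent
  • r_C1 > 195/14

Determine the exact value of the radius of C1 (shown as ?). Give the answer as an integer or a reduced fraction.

1. [int C1,C2]  r_C1² − 30r_C1 + 891/4 = 0  ⇒  r_C1 = 27/2 or 33/2
2. given r_C1 > 195/14: keep 33/2

33/2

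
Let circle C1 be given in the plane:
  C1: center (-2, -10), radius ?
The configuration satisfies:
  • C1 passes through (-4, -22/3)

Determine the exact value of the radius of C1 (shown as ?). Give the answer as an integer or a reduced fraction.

1. [C1∋P]  r_C1² − 100/9 = 0  ⇒  r_C1 = 10/3 (r>0 drops 1)

10/3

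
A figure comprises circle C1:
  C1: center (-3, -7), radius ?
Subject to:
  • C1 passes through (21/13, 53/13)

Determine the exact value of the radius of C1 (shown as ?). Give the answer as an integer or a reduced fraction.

1. [C1∋P]  r_C1² − 144 = 0  ⇒  r_C1 = 12 (r>0 drops 1)

12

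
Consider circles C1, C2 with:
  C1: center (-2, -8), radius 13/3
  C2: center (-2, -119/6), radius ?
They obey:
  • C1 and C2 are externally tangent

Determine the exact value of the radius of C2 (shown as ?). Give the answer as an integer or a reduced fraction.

1. [ext C1·C2]  r_C2² + (26/3)r_C2 − 485/4 = 0  ⇒  r_C2 = 15/2 (r>0 drops 1)

15/2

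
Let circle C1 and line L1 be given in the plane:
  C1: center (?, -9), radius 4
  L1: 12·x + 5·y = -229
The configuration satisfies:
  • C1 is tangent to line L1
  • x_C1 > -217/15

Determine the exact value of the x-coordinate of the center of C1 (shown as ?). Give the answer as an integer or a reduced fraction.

1. [C1‖L1]  x_C1² + (92/3)x_C1 + 649/3 = 0  ⇒  x_C1 = -59/3 or -11
2. given x_C1 > -217/15: keep -11

-11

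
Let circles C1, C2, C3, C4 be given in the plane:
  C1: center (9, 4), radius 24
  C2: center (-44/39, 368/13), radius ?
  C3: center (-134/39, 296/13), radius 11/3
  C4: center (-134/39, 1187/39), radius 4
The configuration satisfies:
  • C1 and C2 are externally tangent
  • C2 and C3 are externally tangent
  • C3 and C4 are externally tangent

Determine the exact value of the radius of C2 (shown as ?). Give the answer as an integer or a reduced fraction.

1. [ext C1·C2]  r_C2² + 48r_C2 − 1057/9 = 0  ⇒  r_C2 = 7/3 (r>0 drops 1)
2. [ext C2·C3]  r_C2² + (22/3)r_C2 − 203/9 = 0  ⇒  r_C2 = 7/3 (r>0 drops 1)

7/3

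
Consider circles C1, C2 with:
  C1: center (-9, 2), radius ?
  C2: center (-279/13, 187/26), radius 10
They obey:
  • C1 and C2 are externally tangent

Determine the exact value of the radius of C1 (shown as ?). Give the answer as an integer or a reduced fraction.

7/2

1. [ext C1·C2]  r_C1² + 20r_C1 − 329/4 = 0  ⇒  r_C1 = 7/2 (r>0 drops 1)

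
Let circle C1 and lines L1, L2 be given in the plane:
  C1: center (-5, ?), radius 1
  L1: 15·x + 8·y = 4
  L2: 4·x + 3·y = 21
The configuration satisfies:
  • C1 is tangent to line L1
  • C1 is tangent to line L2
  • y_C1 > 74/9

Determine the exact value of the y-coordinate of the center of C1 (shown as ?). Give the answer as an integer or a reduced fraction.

12

1. [C1‖L1]  y_C1² − (79/4)y_C1 + 93 = 0  ⇒  y_C1 = 31/4 or 12
2. [C1‖L2]  y_C1² − (82/3)y_C1 + 184 = 0  ⇒  y_C1 = 12 or 46/3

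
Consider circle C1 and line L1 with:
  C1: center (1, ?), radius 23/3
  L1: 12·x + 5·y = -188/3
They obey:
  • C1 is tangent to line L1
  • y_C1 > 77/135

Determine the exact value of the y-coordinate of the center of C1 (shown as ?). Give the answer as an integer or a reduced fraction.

1. [C1‖L1]  y_C1² + (448/15)y_C1 − 523/3 = 0  ⇒  y_C1 = -523/15 or 5
2. given y_C1 > 77/135: keep 5

5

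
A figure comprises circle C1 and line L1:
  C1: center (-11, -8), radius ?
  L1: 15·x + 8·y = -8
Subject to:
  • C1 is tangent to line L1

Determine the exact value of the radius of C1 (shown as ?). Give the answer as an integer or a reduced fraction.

1. [C1‖L1]  r_C1² − 169 = 0  ⇒  r_C1 = 13 (r>0 drops 1)

13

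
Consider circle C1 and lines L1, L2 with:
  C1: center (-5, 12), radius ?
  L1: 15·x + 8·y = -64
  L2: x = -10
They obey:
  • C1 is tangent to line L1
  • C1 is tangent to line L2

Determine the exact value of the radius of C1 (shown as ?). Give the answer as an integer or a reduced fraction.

1. [C1‖L1]  r_C1² − 25 = 0  ⇒  r_C1 = 5 (r>0 drops 1)
2. [C1‖L2]  r_C1² − 25 = 0  ⇒  r_C1 = 5 (r>0 drops 1)

5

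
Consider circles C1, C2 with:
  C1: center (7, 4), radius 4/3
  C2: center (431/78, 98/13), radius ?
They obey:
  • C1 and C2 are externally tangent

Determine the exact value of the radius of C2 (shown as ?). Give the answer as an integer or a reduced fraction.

5/2

1. [ext C1·C2]  r_C2² + (8/3)r_C2 − 155/12 = 0  ⇒  r_C2 = 5/2 (r>0 drops 1)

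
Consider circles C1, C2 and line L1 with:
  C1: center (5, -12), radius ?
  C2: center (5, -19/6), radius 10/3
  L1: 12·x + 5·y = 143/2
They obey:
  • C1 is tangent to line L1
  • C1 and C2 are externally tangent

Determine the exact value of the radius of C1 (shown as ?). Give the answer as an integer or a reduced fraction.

1. [C1‖L1]  r_C1² − 121/4 = 0  ⇒  r_C1 = 11/2 (r>0 drops 1)
2. [ext C1·C2]  r_C1² + (20/3)r_C1 − 803/12 = 0  ⇒  r_C1 = 11/2 (r>0 drops 1)

11/2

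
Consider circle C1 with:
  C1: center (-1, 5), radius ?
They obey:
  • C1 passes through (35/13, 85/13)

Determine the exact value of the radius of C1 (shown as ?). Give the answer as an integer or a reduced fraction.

4

1. [C1∋P]  r_C1² − 16 = 0  ⇒  r_C1 = 4 (r>0 drops 1)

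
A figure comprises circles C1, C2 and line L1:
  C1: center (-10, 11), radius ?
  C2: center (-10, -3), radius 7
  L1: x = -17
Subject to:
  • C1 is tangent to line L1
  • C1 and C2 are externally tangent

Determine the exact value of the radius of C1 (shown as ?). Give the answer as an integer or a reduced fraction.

1. [C1‖L1]  r_C1² − 49 = 0  ⇒  r_C1 = 7 (r>0 drops 1)
2. [ext C1·C2]  r_C1² + 14r_C1 − 147 = 0  ⇒  r_C1 = 7 (r>0 drops 1)

7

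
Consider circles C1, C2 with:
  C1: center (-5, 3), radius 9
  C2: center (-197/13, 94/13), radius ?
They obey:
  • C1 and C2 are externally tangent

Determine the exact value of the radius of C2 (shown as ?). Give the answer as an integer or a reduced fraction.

1. [ext C1·C2]  r_C2² + 18r_C2 − 40 = 0  ⇒  r_C2 = 2 (r>0 drops 1)

2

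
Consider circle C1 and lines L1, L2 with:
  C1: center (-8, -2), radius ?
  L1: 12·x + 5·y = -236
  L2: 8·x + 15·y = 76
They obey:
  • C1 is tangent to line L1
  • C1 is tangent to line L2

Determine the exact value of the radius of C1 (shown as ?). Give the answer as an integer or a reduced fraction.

10

1. [C1‖L1]  r_C1² − 100 = 0  ⇒  r_C1 = 10 (r>0 drops 1)
2. [C1‖L2]  r_C1² − 100 = 0  ⇒  r_C1 = 10 (r>0 drops 1)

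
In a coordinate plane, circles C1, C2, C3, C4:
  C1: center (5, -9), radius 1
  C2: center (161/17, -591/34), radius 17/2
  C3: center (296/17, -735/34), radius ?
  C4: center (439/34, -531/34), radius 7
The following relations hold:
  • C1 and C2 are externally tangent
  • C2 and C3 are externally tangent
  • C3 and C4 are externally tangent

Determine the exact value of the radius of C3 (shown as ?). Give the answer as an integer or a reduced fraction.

1. [ext C2·C3]  r_C3² + 17r_C3 − 35/4 = 0  ⇒  r_C3 = 1/2 (r>0 drops 1)
2. [ext C3·C4]  r_C3² + 14r_C3 − 29/4 = 0  ⇒  r_C3 = 1/2 (r>0 drops 1)

1/2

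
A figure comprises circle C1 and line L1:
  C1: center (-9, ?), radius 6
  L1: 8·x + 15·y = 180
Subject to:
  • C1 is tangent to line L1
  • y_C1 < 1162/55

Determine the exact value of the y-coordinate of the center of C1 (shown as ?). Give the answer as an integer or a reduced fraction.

10

1. [C1‖L1]  y_C1² − (168/5)y_C1 + 236 = 0  ⇒  y_C1 = 10 or 118/5
2. given y_C1 < 1162/55: keep 10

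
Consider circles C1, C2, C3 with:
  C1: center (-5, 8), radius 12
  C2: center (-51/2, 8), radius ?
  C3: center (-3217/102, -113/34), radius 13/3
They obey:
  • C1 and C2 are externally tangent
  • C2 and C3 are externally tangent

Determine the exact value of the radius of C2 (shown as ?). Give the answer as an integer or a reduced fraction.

17/2

1. [ext C1·C2]  r_C2² + 24r_C2 − 1105/4 = 0  ⇒  r_C2 = 17/2 (r>0 drops 1)
2. [ext C2·C3]  r_C2² + (26/3)r_C2 − 1751/12 = 0  ⇒  r_C2 = 17/2 (r>0 drops 1)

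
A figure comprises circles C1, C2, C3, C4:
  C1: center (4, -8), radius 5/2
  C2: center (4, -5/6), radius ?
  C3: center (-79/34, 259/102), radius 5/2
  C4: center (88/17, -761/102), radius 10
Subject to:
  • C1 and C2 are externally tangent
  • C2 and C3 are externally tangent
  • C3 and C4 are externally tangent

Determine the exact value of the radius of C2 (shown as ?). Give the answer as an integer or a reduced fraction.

1. [ext C1·C2]  r_C2² + 5r_C2 − 406/9 = 0  ⇒  r_C2 = 14/3 (r>0 drops 1)
2. [ext C2·C3]  r_C2² + 5r_C2 − 406/9 = 0  ⇒  r_C2 = 14/3 (r>0 drops 1)

14/3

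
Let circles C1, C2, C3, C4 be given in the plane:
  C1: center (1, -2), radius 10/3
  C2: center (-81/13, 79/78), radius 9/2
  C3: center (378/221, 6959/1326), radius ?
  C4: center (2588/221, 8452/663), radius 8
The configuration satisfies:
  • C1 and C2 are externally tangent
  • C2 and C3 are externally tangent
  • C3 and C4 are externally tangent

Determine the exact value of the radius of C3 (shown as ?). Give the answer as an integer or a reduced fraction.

1. [ext C2·C3]  r_C3² + 9r_C3 − 243/4 = 0  ⇒  r_C3 = 9/2 (r>0 drops 1)
2. [ext C3·C4]  r_C3² + 16r_C3 − 369/4 = 0  ⇒  r_C3 = 9/2 (r>0 drops 1)

9/2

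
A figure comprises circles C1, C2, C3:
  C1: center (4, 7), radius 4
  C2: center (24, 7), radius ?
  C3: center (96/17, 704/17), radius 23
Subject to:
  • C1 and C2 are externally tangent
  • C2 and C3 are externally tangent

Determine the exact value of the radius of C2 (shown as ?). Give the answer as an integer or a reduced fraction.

16

1. [ext C1·C2]  r_C2² + 8r_C2 − 384 = 0  ⇒  r_C2 = 16 (r>0 drops 1)
2. [ext C2·C3]  r_C2² + 46r_C2 − 992 = 0  ⇒  r_C2 = 16 (r>0 drops 1)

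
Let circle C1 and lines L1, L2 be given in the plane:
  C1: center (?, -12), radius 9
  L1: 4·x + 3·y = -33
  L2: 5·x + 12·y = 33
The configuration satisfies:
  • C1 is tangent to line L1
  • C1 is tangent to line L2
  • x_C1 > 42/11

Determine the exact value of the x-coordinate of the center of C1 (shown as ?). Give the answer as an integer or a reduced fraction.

1. [C1‖L1]  x_C1² − (3/2)x_C1 − 126 = 0  ⇒  x_C1 = -21/2 or 12
2. [C1‖L2]  x_C1² − (354/5)x_C1 + 3528/5 = 0  ⇒  x_C1 = 12 or 294/5

12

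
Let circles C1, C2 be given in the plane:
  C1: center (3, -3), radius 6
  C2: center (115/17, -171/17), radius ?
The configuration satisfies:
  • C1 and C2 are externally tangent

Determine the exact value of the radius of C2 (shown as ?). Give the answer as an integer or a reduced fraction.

2

1. [ext C1·C2]  r_C2² + 12r_C2 − 28 = 0  ⇒  r_C2 = 2 (r>0 drops 1)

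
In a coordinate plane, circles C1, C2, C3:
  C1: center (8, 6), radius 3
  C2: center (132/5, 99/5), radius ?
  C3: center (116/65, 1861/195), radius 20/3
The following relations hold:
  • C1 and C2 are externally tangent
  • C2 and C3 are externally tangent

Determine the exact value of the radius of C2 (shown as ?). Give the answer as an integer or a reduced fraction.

1. [ext C1·C2]  r_C2² + 6r_C2 − 520 = 0  ⇒  r_C2 = 20 (r>0 drops 1)
2. [ext C2·C3]  r_C2² + (40/3)r_C2 − 2000/3 = 0  ⇒  r_C2 = 20 (r>0 drops 1)

20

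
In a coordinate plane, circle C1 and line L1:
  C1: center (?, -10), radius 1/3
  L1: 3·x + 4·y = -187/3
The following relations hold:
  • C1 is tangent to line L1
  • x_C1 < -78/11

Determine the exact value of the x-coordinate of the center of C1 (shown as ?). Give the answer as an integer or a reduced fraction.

-8

1. [C1‖L1]  x_C1² + (134/9)x_C1 + 496/9 = 0  ⇒  x_C1 = -8 or -62/9
2. given x_C1 < -78/11: keep -8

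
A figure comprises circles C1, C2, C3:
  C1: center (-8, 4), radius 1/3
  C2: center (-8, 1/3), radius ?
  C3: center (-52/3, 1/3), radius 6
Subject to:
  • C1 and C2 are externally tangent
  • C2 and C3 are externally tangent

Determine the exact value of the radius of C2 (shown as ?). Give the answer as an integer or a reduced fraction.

1. [ext C1·C2]  r_C2² + (2/3)r_C2 − 40/3 = 0  ⇒  r_C2 = 10/3 (r>0 drops 1)
2. [ext C2·C3]  r_C2² + 12r_C2 − 460/9 = 0  ⇒  r_C2 = 10/3 (r>0 drops 1)

10/3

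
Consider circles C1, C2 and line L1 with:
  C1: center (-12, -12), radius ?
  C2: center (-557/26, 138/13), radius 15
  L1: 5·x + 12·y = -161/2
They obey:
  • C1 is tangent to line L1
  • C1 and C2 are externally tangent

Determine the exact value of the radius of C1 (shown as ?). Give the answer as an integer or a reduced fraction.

1. [C1‖L1]  r_C1² − 361/4 = 0  ⇒  r_C1 = 19/2 (r>0 drops 1)
2. [ext C1·C2]  r_C1² + 30r_C1 − 1501/4 = 0  ⇒  r_C1 = 19/2 (r>0 drops 1)

19/2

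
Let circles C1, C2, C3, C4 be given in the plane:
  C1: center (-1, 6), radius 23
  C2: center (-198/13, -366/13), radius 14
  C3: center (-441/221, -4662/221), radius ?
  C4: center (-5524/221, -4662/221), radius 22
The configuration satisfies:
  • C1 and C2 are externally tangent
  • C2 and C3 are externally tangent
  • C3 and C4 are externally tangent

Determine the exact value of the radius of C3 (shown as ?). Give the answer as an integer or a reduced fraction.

1. [ext C2·C3]  r_C3² + 28r_C3 − 29 = 0  ⇒  r_C3 = 1 (r>0 drops 1)
2. [ext C3·C4]  r_C3² + 44r_C3 − 45 = 0  ⇒  r_C3 = 1 (r>0 drops 1)

1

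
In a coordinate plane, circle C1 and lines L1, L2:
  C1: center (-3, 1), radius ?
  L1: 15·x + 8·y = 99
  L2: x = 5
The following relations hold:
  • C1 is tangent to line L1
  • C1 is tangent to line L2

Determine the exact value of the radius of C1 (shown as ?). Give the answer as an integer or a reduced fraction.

8

1. [C1‖L1]  r_C1² − 64 = 0  ⇒  r_C1 = 8 (r>0 drops 1)
2. [C1‖L2]  r_C1² − 64 = 0  ⇒  r_C1 = 8 (r>0 drops 1)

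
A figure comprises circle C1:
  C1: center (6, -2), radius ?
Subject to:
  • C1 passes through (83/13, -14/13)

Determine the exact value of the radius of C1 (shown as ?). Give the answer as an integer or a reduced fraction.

1

1. [C1∋P]  r_C1² − 1 = 0  ⇒  r_C1 = 1 (r>0 drops 1)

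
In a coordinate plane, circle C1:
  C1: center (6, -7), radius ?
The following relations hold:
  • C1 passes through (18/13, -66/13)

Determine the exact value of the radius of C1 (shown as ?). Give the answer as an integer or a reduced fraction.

1. [C1∋P]  r_C1² − 25 = 0  ⇒  r_C1 = 5 (r>0 drops 1)

5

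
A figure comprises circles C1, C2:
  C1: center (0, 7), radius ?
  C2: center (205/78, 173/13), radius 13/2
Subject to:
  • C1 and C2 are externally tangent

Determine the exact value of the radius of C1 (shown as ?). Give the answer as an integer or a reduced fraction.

1. [ext C1·C2]  r_C1² + 13r_C1 − 40/9 = 0  ⇒  r_C1 = 1/3 (r>0 drops 1)

1/3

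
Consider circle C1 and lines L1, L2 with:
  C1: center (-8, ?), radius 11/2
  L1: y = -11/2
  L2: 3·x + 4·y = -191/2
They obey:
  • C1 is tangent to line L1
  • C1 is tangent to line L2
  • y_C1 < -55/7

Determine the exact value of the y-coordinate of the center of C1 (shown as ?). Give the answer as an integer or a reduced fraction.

1. [C1‖L1]  y_C1² + 11y_C1 = 0  ⇒  y_C1 = -11 or 0
2. [C1‖L2]  y_C1² + (143/4)y_C1 + 1089/4 = 0  ⇒  y_C1 = -99/4 or -11

-11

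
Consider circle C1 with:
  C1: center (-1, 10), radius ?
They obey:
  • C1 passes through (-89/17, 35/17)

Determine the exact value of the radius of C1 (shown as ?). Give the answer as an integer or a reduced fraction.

9

1. [C1∋P]  r_C1² − 81 = 0  ⇒  r_C1 = 9 (r>0 drops 1)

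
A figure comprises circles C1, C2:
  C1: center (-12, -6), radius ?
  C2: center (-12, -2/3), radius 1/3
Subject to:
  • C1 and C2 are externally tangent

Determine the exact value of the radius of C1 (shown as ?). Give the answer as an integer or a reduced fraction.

5

1. [ext C1·C2]  r_C1² + (2/3)r_C1 − 85/3 = 0  ⇒  r_C1 = 5 (r>0 drops 1)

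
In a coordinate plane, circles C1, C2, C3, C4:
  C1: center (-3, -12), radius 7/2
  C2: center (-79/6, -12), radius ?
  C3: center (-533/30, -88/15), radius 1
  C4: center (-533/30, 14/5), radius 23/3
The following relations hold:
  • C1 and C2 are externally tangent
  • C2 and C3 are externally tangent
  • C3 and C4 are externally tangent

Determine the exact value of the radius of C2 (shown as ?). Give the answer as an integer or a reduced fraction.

20/3

1. [ext C1·C2]  r_C2² + 7r_C2 − 820/9 = 0  ⇒  r_C2 = 20/3 (r>0 drops 1)
2. [ext C2·C3]  r_C2² + 2r_C2 − 520/9 = 0  ⇒  r_C2 = 20/3 (r>0 drops 1)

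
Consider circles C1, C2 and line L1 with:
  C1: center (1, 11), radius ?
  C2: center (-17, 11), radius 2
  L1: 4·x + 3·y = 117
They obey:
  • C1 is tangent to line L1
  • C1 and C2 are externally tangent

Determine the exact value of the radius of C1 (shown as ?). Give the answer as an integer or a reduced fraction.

1. [C1‖L1]  r_C1² − 256 = 0  ⇒  r_C1 = 16 (r>0 drops 1)
2. [ext C1·C2]  r_C1² + 4r_C1 − 320 = 0  ⇒  r_C1 = 16 (r>0 drops 1)

16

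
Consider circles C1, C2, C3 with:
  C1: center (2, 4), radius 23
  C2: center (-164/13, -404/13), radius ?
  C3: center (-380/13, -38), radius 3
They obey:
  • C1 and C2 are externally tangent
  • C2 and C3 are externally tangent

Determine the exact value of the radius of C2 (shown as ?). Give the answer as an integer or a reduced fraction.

1. [ext C1·C2]  r_C2² + 46r_C2 − 915 = 0  ⇒  r_C2 = 15 (r>0 drops 1)
2. [ext C2·C3]  r_C2² + 6r_C2 − 315 = 0  ⇒  r_C2 = 15 (r>0 drops 1)

15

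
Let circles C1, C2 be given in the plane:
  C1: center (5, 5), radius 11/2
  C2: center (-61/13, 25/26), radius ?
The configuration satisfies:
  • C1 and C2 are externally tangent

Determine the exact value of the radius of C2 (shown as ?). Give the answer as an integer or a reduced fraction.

1. [ext C1·C2]  r_C2² + 11r_C2 − 80 = 0  ⇒  r_C2 = 5 (r>0 drops 1)

5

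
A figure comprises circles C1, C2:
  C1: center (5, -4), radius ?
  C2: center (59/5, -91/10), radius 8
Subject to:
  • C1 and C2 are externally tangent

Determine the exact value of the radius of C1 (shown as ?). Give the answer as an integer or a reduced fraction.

1/2

1. [ext C1·C2]  r_C1² + 16r_C1 − 33/4 = 0  ⇒  r_C1 = 1/2 (r>0 drops 1)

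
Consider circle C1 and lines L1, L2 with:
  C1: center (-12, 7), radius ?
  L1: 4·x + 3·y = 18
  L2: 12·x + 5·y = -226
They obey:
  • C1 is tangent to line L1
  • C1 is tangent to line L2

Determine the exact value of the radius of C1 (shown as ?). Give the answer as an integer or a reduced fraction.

1. [C1‖L1]  r_C1² − 81 = 0  ⇒  r_C1 = 9 (r>0 drops 1)
2. [C1‖L2]  r_C1² − 81 = 0  ⇒  r_C1 = 9 (r>0 drops 1)

9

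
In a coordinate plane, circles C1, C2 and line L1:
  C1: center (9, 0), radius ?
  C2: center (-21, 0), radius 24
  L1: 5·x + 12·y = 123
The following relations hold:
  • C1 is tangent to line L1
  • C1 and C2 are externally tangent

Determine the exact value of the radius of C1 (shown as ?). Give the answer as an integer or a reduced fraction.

1. [C1‖L1]  r_C1² − 36 = 0  ⇒  r_C1 = 6 (r>0 drops 1)
2. [ext C1·C2]  r_C1² + 48r_C1 − 324 = 0  ⇒  r_C1 = 6 (r>0 drops 1)

6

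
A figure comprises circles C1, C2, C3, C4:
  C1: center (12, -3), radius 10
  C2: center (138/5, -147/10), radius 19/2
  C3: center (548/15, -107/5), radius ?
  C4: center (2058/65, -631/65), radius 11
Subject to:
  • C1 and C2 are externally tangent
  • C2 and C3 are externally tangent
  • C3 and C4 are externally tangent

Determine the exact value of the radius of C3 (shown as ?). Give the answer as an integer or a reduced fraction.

5/3

1. [ext C2·C3]  r_C3² + 19r_C3 − 310/9 = 0  ⇒  r_C3 = 5/3 (r>0 drops 1)
2. [ext C3·C4]  r_C3² + 22r_C3 − 355/9 = 0  ⇒  r_C3 = 5/3 (r>0 drops 1)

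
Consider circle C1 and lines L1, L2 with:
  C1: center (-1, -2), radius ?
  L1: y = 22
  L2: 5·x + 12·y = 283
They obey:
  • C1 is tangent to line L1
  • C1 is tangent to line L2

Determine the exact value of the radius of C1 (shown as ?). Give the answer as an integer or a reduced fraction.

1. [C1‖L1]  r_C1² − 576 = 0  ⇒  r_C1 = 24 (r>0 drops 1)
2. [C1‖L2]  r_C1² − 576 = 0  ⇒  r_C1 = 24 (r>0 drops 1)

24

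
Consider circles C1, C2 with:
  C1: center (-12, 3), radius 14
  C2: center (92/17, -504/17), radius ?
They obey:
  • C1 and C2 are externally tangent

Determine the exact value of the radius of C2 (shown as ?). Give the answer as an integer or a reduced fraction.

23

1. [ext C1·C2]  r_C2² + 28r_C2 − 1173 = 0  ⇒  r_C2 = 23 (r>0 drops 1)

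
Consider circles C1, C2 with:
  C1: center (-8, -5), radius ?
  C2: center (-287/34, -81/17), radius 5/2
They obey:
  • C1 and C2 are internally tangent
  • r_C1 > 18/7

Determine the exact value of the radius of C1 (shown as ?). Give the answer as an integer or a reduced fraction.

1. [int C1,C2]  r_C1² − 5r_C1 + 6 = 0  ⇒  r_C1 = 2 or 3
2. given r_C1 > 18/7: keep 3

3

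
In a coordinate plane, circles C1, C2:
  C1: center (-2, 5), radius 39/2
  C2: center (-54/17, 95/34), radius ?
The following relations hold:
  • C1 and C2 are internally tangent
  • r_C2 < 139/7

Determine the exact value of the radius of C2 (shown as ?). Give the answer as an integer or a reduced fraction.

1. [int C1,C2]  r_C2² − 39r_C2 + 374 = 0  ⇒  r_C2 = 17 or 22
2. given r_C2 < 139/7: keep 17

17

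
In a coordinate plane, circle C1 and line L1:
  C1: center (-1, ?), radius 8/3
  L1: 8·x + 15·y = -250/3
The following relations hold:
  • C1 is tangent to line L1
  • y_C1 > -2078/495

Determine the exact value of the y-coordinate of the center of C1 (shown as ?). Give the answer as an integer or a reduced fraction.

1. [C1‖L1]  y_C1² + (452/45)y_C1 + 724/45 = 0  ⇒  y_C1 = -362/45 or -2
2. given y_C1 > -2078/495: keep -2

-2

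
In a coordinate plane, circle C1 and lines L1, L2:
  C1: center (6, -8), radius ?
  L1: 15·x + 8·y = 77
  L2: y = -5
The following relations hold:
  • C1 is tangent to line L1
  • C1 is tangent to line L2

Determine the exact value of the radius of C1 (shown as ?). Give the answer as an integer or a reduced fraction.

3

1. [C1‖L1]  r_C1² − 9 = 0  ⇒  r_C1 = 3 (r>0 drops 1)
2. [C1‖L2]  r_C1² − 9 = 0  ⇒  r_C1 = 3 (r>0 drops 1)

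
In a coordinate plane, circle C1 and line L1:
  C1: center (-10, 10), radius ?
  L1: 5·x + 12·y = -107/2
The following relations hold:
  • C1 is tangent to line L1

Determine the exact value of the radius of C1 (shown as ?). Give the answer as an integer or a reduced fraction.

1. [C1‖L1]  r_C1² − 361/4 = 0  ⇒  r_C1 = 19/2 (r>0 drops 1)

19/2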